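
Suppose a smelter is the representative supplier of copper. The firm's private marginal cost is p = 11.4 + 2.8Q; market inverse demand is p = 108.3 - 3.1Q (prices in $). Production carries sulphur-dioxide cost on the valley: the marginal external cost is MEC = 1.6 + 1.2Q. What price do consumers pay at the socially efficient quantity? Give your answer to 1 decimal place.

Social marginal cost = private MC + MEC = 13.0 + 4.0Q.
Set SMC = demand: 13.0 + 4.0Q = 108.3 - 3.1Q → Q* = 13.4225.
Consumer price on the demand curve at Q*: 108.3 − 3.1×13.4225 = 66.6903.

P = $66.7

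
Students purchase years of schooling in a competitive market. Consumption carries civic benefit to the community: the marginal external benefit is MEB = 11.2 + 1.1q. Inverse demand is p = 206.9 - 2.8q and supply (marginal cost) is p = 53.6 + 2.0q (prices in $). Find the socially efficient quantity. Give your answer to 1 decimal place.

q* = 44.5

Social marginal benefit = demand + MEB = 218.1 - 1.7q.
Set SMB = MC: 218.1 - 1.7q = 53.6 + 2.0q → q* = 44.4595.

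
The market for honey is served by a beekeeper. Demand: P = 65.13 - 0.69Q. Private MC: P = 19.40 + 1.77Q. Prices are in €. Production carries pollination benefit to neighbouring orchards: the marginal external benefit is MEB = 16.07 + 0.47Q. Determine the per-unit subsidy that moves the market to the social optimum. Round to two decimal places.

Social marginal cost = private MC − MEB = 3.33 + 1.30Q.
Set SMC = demand: 3.33 + 1.30Q = 65.13 - 0.69Q → Q* = 31.0553.
The Pigouvian subsidy equals MEB at Q*: 16.07 + 0.47×31.0553 = 30.6660.

subsidy = €30.67 per unit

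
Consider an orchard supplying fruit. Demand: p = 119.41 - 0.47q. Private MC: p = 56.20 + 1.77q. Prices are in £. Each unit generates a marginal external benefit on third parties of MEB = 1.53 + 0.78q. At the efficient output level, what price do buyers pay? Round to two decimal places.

P = £98.57

Social marginal cost = private MC − MEB = 54.67 + 0.99q.
Set SMC = demand: 54.67 + 0.99q = 119.41 - 0.47q → q* = 44.3425.
Consumer price on the demand curve at q*: 119.41 − 0.47×44.3425 = 98.5690.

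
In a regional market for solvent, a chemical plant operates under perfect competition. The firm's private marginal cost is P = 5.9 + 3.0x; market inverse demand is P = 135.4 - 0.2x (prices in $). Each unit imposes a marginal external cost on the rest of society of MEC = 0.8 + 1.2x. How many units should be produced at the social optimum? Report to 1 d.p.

x* = 29.3

Social marginal cost = private MC + MEC = 6.7 + 4.2x.
Set SMC = demand: 6.7 + 4.2x = 135.4 - 0.2x → x* = 29.2500.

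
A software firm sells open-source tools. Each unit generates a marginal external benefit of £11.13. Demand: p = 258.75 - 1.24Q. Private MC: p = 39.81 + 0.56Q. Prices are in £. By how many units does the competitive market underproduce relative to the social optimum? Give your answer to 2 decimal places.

6.18 units

Market equilibrium (private): 39.81 + 0.56Q = 258.75 - 1.24Q → Q_m = 121.6333.
Social marginal cost = private MC − MEB = 28.68 + 0.56Q.
Set SMC = demand: 28.68 + 0.56Q = 258.75 - 1.24Q → Q* = 127.8167.
Gap = |121.6333 − 127.8167| = 6.1834.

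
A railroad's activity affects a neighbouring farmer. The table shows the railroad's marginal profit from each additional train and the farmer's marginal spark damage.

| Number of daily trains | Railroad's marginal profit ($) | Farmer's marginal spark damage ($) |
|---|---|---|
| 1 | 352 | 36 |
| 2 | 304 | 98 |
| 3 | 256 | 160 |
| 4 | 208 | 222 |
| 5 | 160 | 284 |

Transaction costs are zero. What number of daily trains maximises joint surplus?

3

Bargaining reaches the level where marginal profit last exceeds marginal spark damage.
That holds through level 3 (256 ≥ 160) but not at 4 (208 < 222).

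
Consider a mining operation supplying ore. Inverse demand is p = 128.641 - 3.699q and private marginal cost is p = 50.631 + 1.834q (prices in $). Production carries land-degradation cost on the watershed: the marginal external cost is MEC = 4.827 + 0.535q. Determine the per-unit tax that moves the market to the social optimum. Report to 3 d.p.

tax = $11.279 per unit

Social marginal cost = private MC + MEC = 55.458 + 2.369q.
Set SMC = demand: 55.458 + 2.369q = 128.641 - 3.699q → q* = 12.0605.
The Pigouvian tax equals MEC at q*: 4.827 + 0.535×12.0605 = 11.2794.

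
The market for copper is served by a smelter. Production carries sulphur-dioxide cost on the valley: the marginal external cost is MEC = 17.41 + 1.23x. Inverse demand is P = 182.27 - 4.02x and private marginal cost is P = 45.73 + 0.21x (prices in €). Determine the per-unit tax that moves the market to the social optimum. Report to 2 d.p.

tax = €44.25 per unit

Social marginal cost = private MC + MEC = 63.14 + 1.44x.
Set SMC = demand: 63.14 + 1.44x = 182.27 - 4.02x → x* = 21.8187.
The Pigouvian tax equals MEC at x*: 17.41 + 1.23×21.8187 = 44.2470.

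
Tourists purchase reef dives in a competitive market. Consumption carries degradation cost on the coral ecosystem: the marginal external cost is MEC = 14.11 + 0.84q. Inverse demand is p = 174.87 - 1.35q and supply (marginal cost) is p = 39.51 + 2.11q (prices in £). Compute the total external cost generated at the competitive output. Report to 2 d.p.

Market equilibrium (private): 39.51 + 2.11q = 174.87 - 1.35q → q_m = 39.1214.
Total external cost = ∫₀^{q_m} (14.11 + 0.84q) dq = 14.11×39.1214 + ½×0.84×39.1214² = 1194.8062.

£1194.81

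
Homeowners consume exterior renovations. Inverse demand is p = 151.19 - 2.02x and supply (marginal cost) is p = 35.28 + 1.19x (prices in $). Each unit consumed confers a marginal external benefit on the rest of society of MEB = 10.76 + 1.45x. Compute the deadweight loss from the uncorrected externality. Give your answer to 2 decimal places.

Market equilibrium (private): 35.28 + 1.19x = 151.19 - 2.02x → x_m = 36.1090.
Social marginal benefit = demand + MEB = 161.95 - 0.57x.
Set SMB = MC: 161.95 - 0.57x = 35.28 + 1.19x → x* = 71.9716.
Between x* and x_m the wedge SMB − MC runs linearly from 0 to MEB(x_m), so the loss is a triangle.
DWL = ½ × 35.8626 × 63.1181 = 1131.7896.

DWL = $1131.79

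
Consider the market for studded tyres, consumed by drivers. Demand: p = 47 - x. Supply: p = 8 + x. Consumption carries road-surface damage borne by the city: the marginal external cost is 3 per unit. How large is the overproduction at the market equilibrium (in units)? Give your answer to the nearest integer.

2 units

Market equilibrium (private): 8 + x = 47 - x → x_m = 19.5000.
Social marginal benefit = demand − MEC = 44 - x.
Set SMB = MC: 44 - x = 8 + x → x* = 18.0000.
Gap = |19.5000 − 18.0000| = 1.5000.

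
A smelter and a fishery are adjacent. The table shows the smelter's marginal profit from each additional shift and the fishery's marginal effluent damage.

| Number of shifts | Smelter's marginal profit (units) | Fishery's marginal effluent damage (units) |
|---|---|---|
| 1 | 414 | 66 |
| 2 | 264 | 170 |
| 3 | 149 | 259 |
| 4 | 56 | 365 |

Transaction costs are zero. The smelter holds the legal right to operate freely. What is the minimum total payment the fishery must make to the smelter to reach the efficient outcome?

205

Left alone the smelter would choose level 4 (marginal profit stays positive).
Efficient level: k* = 2 (marginal profit ≥ marginal effluent damage through 2).
The fishery must at least cover the smelter's forgone profit from cutting 4→2: 149 + 56 = 205.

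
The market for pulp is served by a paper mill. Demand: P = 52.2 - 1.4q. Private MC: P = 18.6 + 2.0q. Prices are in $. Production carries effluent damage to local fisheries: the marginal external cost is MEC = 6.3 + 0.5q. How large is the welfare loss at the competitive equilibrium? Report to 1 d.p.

DWL = $16.2

Market equilibrium (private): 18.6 + 2.0q = 52.2 - 1.4q → q_m = 9.8824.
Social marginal cost = private MC + MEC = 24.9 + 2.5q.
Set SMC = demand: 24.9 + 2.5q = 52.2 - 1.4q → q* = 7.0000.
The welfare-loss triangle has base |q_m − q*| and height MEC(q_m) (the vertical gap between SMC and demand is zero at q* and MEC at q_m).
DWL = ½ × 2.8824 × 11.2412 = 16.2008.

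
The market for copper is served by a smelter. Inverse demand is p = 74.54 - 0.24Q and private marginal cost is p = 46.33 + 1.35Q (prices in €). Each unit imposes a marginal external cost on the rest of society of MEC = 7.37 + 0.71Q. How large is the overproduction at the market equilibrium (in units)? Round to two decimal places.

8.68 units

Market equilibrium (private): 46.33 + 1.35Q = 74.54 - 0.24Q → Q_m = 17.7421.
Social marginal cost = private MC + MEC = 53.70 + 2.06Q.
Set SMC = demand: 53.70 + 2.06Q = 74.54 - 0.24Q → Q* = 9.0609.
Gap = |17.7421 − 9.0609| = 8.6812.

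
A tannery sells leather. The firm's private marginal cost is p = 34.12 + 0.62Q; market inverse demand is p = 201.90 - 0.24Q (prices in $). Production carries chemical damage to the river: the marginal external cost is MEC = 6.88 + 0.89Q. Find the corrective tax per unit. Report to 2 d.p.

Social marginal cost = private MC + MEC = 41.00 + 1.51Q.
Set SMC = demand: 41.00 + 1.51Q = 201.90 - 0.24Q → Q* = 91.9429.
The Pigouvian tax equals MEC at Q*: 6.88 + 0.89×91.9429 = 88.7092.

tax = $88.71 per unit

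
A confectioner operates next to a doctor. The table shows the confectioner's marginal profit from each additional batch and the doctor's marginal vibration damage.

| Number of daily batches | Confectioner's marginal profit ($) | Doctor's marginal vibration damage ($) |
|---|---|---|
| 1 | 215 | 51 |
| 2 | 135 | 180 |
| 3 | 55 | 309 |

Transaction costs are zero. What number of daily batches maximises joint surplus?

Bargaining reaches the level where marginal profit last exceeds marginal vibration damage.
That holds through level 1 (215 ≥ 51) but not at 2 (135 < 180).

1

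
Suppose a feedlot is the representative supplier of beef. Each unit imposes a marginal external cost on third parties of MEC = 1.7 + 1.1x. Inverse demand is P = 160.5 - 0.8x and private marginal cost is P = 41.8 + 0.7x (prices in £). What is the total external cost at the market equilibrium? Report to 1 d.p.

Market equilibrium (private): 41.8 + 0.7x = 160.5 - 0.8x → x_m = 79.1333.
Total external cost = ∫₀^{x_m} (1.7 + 1.1x) dx = 1.7×79.1333 + ½×1.1×79.1333² = 3578.6702.

£3578.7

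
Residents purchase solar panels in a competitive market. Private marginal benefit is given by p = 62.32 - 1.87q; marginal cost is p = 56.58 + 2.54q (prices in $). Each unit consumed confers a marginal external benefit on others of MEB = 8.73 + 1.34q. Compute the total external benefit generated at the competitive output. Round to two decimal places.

Market equilibrium (private): 56.58 + 2.54q = 62.32 - 1.87q → q_m = 1.3016.
Total external benefit = ∫₀^{q_m} (8.73 + 1.34q) dq = 8.73×1.3016 + ½×1.34×1.3016² = 12.4981.

$12.50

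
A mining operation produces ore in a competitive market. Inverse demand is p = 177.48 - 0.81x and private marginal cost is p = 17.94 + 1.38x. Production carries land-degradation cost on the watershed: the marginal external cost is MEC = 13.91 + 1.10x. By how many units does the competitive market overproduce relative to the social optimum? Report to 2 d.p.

Market equilibrium (private): 17.94 + 1.38x = 177.48 - 0.81x → x_m = 72.8493.
Social marginal cost = private MC + MEC = 31.85 + 2.48x.
Set SMC = demand: 31.85 + 2.48x = 177.48 - 0.81x → x* = 44.2644.
Gap = |72.8493 − 44.2644| = 28.5849.

28.58 units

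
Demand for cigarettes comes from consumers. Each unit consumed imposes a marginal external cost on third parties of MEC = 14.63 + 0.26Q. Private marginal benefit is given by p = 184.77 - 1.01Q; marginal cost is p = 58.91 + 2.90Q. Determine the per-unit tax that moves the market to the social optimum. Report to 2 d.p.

tax = 21.57 per unit

Social marginal benefit = demand − MEC = 170.14 - 1.27Q.
Set SMB = MC: 170.14 - 1.27Q = 58.91 + 2.90Q → Q* = 26.6739.
The Pigouvian tax equals MEC at Q*: 14.63 + 0.26×26.6739 = 21.5652.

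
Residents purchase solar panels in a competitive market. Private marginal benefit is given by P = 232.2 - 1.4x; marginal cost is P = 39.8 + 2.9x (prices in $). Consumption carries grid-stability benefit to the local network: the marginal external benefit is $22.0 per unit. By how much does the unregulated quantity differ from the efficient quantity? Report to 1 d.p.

Market equilibrium (private): 39.8 + 2.9x = 232.2 - 1.4x → x_m = 44.7442.
Social marginal benefit = demand + MEB = 254.2 - 1.4x.
Set SMB = MC: 254.2 - 1.4x = 39.8 + 2.9x → x* = 49.8605.
Gap = |44.7442 − 49.8605| = 5.1163.

5.1 units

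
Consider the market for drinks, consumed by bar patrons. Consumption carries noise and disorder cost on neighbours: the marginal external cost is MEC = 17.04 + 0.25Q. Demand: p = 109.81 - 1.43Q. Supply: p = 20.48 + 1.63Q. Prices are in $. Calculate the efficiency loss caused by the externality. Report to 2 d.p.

DWL = $89.48

Market equilibrium (private): 20.48 + 1.63Q = 109.81 - 1.43Q → Q_m = 29.1928.
Social marginal benefit = demand − MEC = 92.77 - 1.68Q.
Set SMB = MC: 92.77 - 1.68Q = 20.48 + 1.63Q → Q* = 21.8399.
The loss is the area between SMB and MC from Q* to Q_m; with linear curves that's a triangle of height MEC(Q_m).
DWL = ½ × 7.3529 × 24.3382 = 89.4782.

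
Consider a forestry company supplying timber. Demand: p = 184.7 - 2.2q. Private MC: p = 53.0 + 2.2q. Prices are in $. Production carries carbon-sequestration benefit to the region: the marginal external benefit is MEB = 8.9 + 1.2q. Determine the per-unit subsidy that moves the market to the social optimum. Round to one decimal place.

Social marginal cost = private MC − MEB = 44.1 + q.
Set SMC = demand: 44.1 + q = 184.7 - 2.2q → q* = 43.9375.
The Pigouvian subsidy equals MEB at q*: 8.9 + 1.2×43.9375 = 61.6250.

subsidy = $61.6 per unit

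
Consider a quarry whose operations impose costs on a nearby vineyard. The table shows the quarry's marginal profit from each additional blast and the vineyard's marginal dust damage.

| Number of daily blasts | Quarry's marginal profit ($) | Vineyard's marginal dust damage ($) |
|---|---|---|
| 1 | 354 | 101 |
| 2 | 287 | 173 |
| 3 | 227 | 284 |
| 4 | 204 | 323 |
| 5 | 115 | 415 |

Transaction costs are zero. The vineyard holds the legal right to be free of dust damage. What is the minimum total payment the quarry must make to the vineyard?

$274

Efficient level: marginal profit ≥ marginal dust damage through level 2, so k* = 2.
With the vineyard holding the right, the quarry must at least compensate total damage at k*: 101 + 173 = 274.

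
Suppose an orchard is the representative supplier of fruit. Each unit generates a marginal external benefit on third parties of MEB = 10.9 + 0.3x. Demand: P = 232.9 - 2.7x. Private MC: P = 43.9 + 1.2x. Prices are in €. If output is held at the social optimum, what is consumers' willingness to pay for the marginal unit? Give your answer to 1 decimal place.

Social marginal cost = private MC − MEB = 33.0 + 0.9x.
Set SMC = demand: 33.0 + 0.9x = 232.9 - 2.7x → x* = 55.5278.
Consumer price on the demand curve at x*: 232.9 − 2.7×55.5278 = 82.9749.

P = €83.0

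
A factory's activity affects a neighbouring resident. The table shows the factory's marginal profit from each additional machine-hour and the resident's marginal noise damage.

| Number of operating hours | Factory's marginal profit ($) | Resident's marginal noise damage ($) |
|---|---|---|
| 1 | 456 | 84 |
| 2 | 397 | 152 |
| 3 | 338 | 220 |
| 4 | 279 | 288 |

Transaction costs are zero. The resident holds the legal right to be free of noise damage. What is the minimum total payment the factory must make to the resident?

$456

Efficient level: marginal profit ≥ marginal noise damage through level 3, so k* = 3.
With the resident holding the right, the factory must at least compensate total damage at k*: 84 + 152 + 220 = 456.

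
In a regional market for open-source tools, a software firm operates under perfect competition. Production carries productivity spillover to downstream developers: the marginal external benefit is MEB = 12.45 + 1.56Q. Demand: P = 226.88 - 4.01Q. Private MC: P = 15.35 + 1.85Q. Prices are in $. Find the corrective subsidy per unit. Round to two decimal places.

subsidy = $93.71 per unit

Social marginal cost = private MC − MEB = 2.90 + 0.29Q.
Set SMC = demand: 2.90 + 0.29Q = 226.88 - 4.01Q → Q* = 52.0884.
The Pigouvian subsidy equals MEB at Q*: 12.45 + 1.56×52.0884 = 93.7079.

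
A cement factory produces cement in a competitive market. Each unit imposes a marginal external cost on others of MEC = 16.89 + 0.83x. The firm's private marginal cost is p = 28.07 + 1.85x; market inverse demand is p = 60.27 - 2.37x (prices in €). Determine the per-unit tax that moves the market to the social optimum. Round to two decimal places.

tax = €19.41 per unit

Social marginal cost = private MC + MEC = 44.96 + 2.68x.
Set SMC = demand: 44.96 + 2.68x = 60.27 - 2.37x → x* = 3.0317.
The Pigouvian tax equals MEC at x*: 16.89 + 0.83×3.0317 = 19.4063.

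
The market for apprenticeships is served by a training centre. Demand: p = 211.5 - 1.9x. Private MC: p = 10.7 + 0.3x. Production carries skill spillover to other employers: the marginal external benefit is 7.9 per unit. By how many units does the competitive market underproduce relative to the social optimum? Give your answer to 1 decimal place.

Market equilibrium (private): 10.7 + 0.3x = 211.5 - 1.9x → x_m = 91.2727.
Social marginal cost = private MC − MEB = 2.8 + 0.3x.
Set SMC = demand: 2.8 + 0.3x = 211.5 - 1.9x → x* = 94.8636.
Gap = |91.2727 − 94.8636| = 3.5909.

3.6 units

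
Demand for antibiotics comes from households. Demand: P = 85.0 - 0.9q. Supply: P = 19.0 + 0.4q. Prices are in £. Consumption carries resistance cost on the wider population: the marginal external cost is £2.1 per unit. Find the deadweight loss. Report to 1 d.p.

Market equilibrium (private): 19.0 + 0.4q = 85.0 - 0.9q → q_m = 50.7692.
Social marginal benefit = demand − MEC = 82.9 - 0.9q.
Set SMB = MC: 82.9 - 0.9q = 19.0 + 0.4q → q* = 49.1538.
The welfare-loss triangle has base |q_m − q*| and height MEC(q_m) (the vertical gap between SMB and MC is zero at q* and MEC at q_m).
DWL = ½ × 1.6154 × 2.1000 = 1.6962.

DWL = £1.7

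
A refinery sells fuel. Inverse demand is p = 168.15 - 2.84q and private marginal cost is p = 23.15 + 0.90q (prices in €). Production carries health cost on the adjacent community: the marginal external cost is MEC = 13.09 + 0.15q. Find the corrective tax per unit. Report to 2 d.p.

tax = €18.18 per unit

Social marginal cost = private MC + MEC = 36.24 + 1.05q.
Set SMC = demand: 36.24 + 1.05q = 168.15 - 2.84q → q* = 33.9100.
The Pigouvian tax equals MEC at q*: 13.09 + 0.15×33.9100 = 18.1765.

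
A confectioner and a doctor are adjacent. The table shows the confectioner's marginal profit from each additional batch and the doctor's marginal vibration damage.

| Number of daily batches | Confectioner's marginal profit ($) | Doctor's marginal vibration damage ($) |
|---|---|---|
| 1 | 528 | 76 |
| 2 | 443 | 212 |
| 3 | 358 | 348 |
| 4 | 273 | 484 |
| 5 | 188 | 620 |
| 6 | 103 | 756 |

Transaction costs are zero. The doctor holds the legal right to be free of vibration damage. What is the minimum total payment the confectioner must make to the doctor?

Efficient level: marginal profit ≥ marginal vibration damage through level 3, so k* = 3.
With the doctor holding the right, the confectioner must at least compensate total damage at k*: 76 + 212 + 348 = 636.

$636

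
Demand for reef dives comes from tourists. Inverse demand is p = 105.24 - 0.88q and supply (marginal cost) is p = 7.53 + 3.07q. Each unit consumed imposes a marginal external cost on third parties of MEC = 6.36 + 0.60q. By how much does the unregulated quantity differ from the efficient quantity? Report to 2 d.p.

4.66 units

Market equilibrium (private): 7.53 + 3.07q = 105.24 - 0.88q → q_m = 24.7367.
Social marginal benefit = demand − MEC = 98.88 - 1.48q.
Set SMB = MC: 98.88 - 1.48q = 7.53 + 3.07q → q* = 20.0769.
Gap = |24.7367 − 20.0769| = 4.6598.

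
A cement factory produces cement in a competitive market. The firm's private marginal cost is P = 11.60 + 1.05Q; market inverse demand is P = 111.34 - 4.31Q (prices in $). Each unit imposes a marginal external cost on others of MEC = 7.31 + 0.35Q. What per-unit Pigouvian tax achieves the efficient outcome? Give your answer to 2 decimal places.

tax = $12.98 per unit

Social marginal cost = private MC + MEC = 18.91 + 1.40Q.
Set SMC = demand: 18.91 + 1.40Q = 111.34 - 4.31Q → Q* = 16.1874.
The Pigouvian tax equals MEC at Q*: 7.31 + 0.35×16.1874 = 12.9756.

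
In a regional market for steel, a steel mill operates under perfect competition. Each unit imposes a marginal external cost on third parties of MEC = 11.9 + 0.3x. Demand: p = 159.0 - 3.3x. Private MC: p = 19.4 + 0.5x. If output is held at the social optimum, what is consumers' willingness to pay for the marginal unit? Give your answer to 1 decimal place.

Social marginal cost = private MC + MEC = 31.3 + 0.8x.
Set SMC = demand: 31.3 + 0.8x = 159.0 - 3.3x → x* = 31.1463.
Consumer price on the demand curve at x*: 159.0 − 3.3×31.1463 = 56.2172.

P = 56.2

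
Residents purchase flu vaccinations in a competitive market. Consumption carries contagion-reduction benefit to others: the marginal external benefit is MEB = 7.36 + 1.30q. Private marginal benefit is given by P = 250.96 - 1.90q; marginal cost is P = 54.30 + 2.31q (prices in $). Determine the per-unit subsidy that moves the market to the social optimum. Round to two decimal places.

subsidy = $98.50 per unit

Social marginal benefit = demand + MEB = 258.32 - 0.60q.
Set SMB = MC: 258.32 - 0.60q = 54.30 + 2.31q → q* = 70.1100.
The Pigouvian subsidy equals MEB at q*: 7.36 + 1.30×70.1100 = 98.5030.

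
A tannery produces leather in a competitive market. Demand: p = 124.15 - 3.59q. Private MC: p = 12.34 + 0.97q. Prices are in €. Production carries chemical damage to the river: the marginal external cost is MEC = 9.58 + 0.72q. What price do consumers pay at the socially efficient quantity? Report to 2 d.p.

Social marginal cost = private MC + MEC = 21.92 + 1.69q.
Set SMC = demand: 21.92 + 1.69q = 124.15 - 3.59q → q* = 19.3617.
Consumer price on the demand curve at q*: 124.15 − 3.59×19.3617 = 54.6415.

P = €54.64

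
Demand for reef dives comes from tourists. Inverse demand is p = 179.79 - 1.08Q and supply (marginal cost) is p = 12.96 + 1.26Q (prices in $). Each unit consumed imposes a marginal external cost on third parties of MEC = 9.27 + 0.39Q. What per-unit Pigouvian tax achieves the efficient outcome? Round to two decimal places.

Social marginal benefit = demand − MEC = 170.52 - 1.47Q.
Set SMB = MC: 170.52 - 1.47Q = 12.96 + 1.26Q → Q* = 57.7143.
The Pigouvian tax equals MEC at Q*: 9.27 + 0.39×57.7143 = 31.7786.

tax = $31.78 per unit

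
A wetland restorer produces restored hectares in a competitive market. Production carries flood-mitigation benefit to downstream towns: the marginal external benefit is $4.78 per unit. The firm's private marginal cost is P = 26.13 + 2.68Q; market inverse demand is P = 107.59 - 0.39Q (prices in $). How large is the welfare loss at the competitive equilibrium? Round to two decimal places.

DWL = $3.72

Market equilibrium (private): 26.13 + 2.68Q = 107.59 - 0.39Q → Q_m = 26.5342.
Social marginal cost = private MC − MEB = 21.35 + 2.68Q.
Set SMC = demand: 21.35 + 2.68Q = 107.59 - 0.39Q → Q* = 28.0912.
The loss is the area between SMC and demand from Q* to Q_m; with linear curves that's a triangle of height MEB(Q_m).
DWL = ½ × 1.5570 × 4.7800 = 3.7212.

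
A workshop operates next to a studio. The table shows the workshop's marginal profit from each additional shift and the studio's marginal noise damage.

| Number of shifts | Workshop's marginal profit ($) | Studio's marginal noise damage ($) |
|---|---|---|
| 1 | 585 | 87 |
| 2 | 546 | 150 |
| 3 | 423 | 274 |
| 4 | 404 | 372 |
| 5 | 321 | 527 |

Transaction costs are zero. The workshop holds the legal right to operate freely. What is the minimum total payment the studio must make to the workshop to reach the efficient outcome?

$321

Left alone the workshop would choose level 5 (marginal profit stays positive).
Efficient level: k* = 4 (marginal profit ≥ marginal noise damage through 4).
The studio must at least cover the workshop's forgone profit from cutting 5→4: 321 = 321.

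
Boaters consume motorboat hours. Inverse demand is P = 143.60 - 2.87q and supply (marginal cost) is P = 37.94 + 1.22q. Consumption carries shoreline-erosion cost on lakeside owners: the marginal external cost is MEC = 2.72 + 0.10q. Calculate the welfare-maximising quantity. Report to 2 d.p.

Social marginal benefit = demand − MEC = 140.88 - 2.97q.
Set SMB = MC: 140.88 - 2.97q = 37.94 + 1.22q → q* = 24.5680.

q* = 24.57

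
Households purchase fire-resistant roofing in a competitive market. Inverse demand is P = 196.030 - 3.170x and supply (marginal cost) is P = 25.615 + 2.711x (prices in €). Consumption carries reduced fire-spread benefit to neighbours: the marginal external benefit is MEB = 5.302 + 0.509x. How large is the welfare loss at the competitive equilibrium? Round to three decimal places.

Market equilibrium (private): 25.615 + 2.711x = 196.030 - 3.170x → x_m = 28.9772.
Social marginal benefit = demand + MEB = 201.332 - 2.661x.
Set SMB = MC: 201.332 - 2.661x = 25.615 + 2.711x → x* = 32.7098.
Height of the DWL triangle at x_m is SMB(x_m) − MC(x_m) = MEB(x_m) = 20.0514.
DWL = ½ × 3.7326 × 20.0514 = 37.4219.

DWL = €37.422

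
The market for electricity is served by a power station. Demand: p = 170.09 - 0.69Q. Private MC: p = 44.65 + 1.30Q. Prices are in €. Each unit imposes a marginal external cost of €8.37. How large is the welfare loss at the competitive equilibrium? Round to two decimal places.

Market equilibrium (private): 44.65 + 1.30Q = 170.09 - 0.69Q → Q_m = 63.0352.
Social marginal cost = private MC + MEC = 53.02 + 1.30Q.
Set SMC = demand: 53.02 + 1.30Q = 170.09 - 0.69Q → Q* = 58.8291.
Height of the DWL triangle at Q_m is SMC(Q_m) − demand(Q_m) = MEC(Q_m) = 8.3700.
DWL = ½ × 4.2061 × 8.3700 = 17.6025.

DWL = €17.60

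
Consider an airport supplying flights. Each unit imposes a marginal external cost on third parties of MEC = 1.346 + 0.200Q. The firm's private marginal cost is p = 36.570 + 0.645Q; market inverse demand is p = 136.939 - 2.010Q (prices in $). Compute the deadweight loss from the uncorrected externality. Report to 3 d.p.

DWL = $13.893

Market equilibrium (private): 36.570 + 0.645Q = 136.939 - 2.010Q → Q_m = 37.8038.
Social marginal cost = private MC + MEC = 37.916 + 0.845Q.
Set SMC = demand: 37.916 + 0.845Q = 136.939 - 2.010Q → Q* = 34.6841.
Between Q* and Q_m the wedge SMC − demand runs linearly from 0 to MEC(Q_m), so the loss is a triangle.
DWL = ½ × 3.1197 × 8.9068 = 13.8933.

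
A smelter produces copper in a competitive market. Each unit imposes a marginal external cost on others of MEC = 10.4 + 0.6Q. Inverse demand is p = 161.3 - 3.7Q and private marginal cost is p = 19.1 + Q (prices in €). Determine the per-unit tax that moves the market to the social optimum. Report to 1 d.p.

Social marginal cost = private MC + MEC = 29.5 + 1.6Q.
Set SMC = demand: 29.5 + 1.6Q = 161.3 - 3.7Q → Q* = 24.8679.
The Pigouvian tax equals MEC at Q*: 10.4 + 0.6×24.8679 = 25.3207.

tax = €25.3 per unit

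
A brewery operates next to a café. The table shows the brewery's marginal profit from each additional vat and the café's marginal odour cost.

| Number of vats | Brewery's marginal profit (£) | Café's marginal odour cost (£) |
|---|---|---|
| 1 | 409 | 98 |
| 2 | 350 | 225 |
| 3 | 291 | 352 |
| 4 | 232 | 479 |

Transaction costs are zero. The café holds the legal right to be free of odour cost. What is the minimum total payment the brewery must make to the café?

£323

Efficient level: marginal profit ≥ marginal odour cost through level 2, so k* = 2.
With the café holding the right, the brewery must at least compensate total damage at k*: 98 + 225 = 323.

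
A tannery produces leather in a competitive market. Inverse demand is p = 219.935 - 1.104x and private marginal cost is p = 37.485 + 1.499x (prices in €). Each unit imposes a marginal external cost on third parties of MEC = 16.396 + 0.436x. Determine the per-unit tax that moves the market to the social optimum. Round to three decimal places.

Social marginal cost = private MC + MEC = 53.881 + 1.935x.
Set SMC = demand: 53.881 + 1.935x = 219.935 - 1.104x → x* = 54.6410.
The Pigouvian tax equals MEC at x*: 16.396 + 0.436×54.6410 = 40.2195.

tax = €40.219 per unit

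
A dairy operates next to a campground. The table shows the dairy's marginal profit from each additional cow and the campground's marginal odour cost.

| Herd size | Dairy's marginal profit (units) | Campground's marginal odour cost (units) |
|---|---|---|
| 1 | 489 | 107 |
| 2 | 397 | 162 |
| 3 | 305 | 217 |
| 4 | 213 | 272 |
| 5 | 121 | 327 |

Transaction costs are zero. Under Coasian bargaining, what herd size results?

Bargaining reaches the level where marginal profit last exceeds marginal odour cost.
That holds through level 3 (305 ≥ 217) but not at 4 (213 < 272).

3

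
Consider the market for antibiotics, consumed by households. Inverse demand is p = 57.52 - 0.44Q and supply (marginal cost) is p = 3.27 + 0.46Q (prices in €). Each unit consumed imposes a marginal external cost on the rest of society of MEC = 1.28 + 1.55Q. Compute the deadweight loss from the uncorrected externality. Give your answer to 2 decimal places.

Market equilibrium (private): 3.27 + 0.46Q = 57.52 - 0.44Q → Q_m = 60.2778.
Social marginal benefit = demand − MEC = 56.24 - 1.99Q.
Set SMB = MC: 56.24 - 1.99Q = 3.27 + 0.46Q → Q* = 21.6204.
The welfare-loss triangle has base |Q_m − Q*| and height MEC(Q_m) (the vertical gap between SMB and MC is zero at Q* and MEC at Q_m).
DWL = ½ × 38.6574 × 94.7106 = 1830.6328.

DWL = €1830.63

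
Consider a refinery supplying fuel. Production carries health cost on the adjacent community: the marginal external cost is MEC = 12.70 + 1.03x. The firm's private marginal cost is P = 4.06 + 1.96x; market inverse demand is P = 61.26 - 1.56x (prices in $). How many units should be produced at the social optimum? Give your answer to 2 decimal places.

x* = 9.78

Social marginal cost = private MC + MEC = 16.76 + 2.99x.
Set SMC = demand: 16.76 + 2.99x = 61.26 - 1.56x → x* = 9.7802.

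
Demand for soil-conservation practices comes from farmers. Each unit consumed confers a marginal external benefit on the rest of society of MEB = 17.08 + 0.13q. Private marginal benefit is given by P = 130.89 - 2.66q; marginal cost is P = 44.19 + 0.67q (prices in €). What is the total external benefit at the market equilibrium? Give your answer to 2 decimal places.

Market equilibrium (private): 44.19 + 0.67q = 130.89 - 2.66q → q_m = 26.0360.
Total external benefit = ∫₀^{q_m} (17.08 + 0.13q) dq = 17.08×26.0360 + ½×0.13×26.0360² = 488.7566.

€488.76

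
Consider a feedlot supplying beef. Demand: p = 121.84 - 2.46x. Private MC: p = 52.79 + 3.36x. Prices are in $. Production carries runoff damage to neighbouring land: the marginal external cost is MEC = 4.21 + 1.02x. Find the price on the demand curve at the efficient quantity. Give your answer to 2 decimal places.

Social marginal cost = private MC + MEC = 57.00 + 4.38x.
Set SMC = demand: 57.00 + 4.38x = 121.84 - 2.46x → x* = 9.4795.
Consumer price on the demand curve at x*: 121.84 − 2.46×9.4795 = 98.5204.

P = $98.52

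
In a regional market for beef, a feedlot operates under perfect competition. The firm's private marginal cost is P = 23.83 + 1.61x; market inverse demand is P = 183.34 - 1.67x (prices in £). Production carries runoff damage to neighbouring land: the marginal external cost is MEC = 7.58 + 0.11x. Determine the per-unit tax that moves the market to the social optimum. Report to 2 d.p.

tax = £12.51 per unit

Social marginal cost = private MC + MEC = 31.41 + 1.72x.
Set SMC = demand: 31.41 + 1.72x = 183.34 - 1.67x → x* = 44.8171.
The Pigouvian tax equals MEC at x*: 7.58 + 0.11×44.8171 = 12.5099.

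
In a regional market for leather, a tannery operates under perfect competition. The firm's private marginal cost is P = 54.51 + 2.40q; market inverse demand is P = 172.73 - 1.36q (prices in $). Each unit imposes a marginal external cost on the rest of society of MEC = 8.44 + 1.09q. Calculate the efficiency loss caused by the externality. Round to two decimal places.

Market equilibrium (private): 54.51 + 2.40q = 172.73 - 1.36q → q_m = 31.4415.
Social marginal cost = private MC + MEC = 62.95 + 3.49q.
Set SMC = demand: 62.95 + 3.49q = 172.73 - 1.36q → q* = 22.6351.
The loss is the area between SMC and demand from q* to q_m; with linear curves that's a triangle of height MEC(q_m).
DWL = ½ × 8.8064 × 42.7112 = 188.0660.

DWL = $188.07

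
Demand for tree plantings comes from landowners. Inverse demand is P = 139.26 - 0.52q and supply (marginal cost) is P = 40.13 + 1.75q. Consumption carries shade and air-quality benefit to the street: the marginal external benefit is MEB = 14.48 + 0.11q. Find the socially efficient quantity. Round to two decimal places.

q* = 52.60

Social marginal benefit = demand + MEB = 153.74 - 0.41q.
Set SMB = MC: 153.74 - 0.41q = 40.13 + 1.75q → q* = 52.5972.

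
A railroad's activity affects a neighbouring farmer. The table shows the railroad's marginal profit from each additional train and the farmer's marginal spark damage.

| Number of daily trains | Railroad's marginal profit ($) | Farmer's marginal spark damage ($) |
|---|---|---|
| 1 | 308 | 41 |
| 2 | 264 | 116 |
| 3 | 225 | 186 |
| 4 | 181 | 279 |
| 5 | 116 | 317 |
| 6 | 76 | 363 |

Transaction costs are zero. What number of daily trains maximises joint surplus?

3

Bargaining reaches the level where marginal profit last exceeds marginal spark damage.
That holds through level 3 (225 ≥ 186) but not at 4 (181 < 279).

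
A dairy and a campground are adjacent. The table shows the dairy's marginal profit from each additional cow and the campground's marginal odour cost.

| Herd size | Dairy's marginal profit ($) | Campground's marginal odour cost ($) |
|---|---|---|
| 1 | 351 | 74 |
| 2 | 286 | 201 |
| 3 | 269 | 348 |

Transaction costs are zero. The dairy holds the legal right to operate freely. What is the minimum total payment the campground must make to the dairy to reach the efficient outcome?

Left alone the dairy would choose level 3 (marginal profit stays positive).
Efficient level: k* = 2 (marginal profit ≥ marginal odour cost through 2).
The campground must at least cover the dairy's forgone profit from cutting 3→2: 269 = 269.

$269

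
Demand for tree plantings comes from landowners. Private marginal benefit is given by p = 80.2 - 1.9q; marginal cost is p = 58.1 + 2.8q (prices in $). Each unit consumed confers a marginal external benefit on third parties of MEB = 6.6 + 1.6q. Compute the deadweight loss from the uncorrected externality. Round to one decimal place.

Market equilibrium (private): 58.1 + 2.8q = 80.2 - 1.9q → q_m = 4.7021.
Social marginal benefit = demand + MEB = 86.8 - 0.3q.
Set SMB = MC: 86.8 - 0.3q = 58.1 + 2.8q → q* = 9.2581.
The loss is the area between SMB and MC from q* to q_m; with linear curves that's a triangle of height MEB(q_m).
DWL = ½ × 4.5560 × 14.1234 = 32.1731.

DWL = $32.2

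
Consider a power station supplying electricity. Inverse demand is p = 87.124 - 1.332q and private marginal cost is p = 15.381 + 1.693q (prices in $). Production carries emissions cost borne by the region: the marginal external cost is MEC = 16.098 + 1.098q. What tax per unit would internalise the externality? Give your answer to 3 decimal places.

Social marginal cost = private MC + MEC = 31.479 + 2.791q.
Set SMC = demand: 31.479 + 2.791q = 87.124 - 1.332q → q* = 13.4962.
The Pigouvian tax equals MEC at q*: 16.098 + 1.098×13.4962 = 30.9168.

tax = $30.917 per unit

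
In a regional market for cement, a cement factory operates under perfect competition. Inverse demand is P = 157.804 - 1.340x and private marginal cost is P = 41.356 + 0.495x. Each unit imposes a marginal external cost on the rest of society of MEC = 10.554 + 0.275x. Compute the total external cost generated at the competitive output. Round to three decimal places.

Market equilibrium (private): 41.356 + 0.495x = 157.804 - 1.340x → x_m = 63.4594.
Total external cost = ∫₀^{x_m} (10.554 + 0.275x) dx = 10.554×63.4594 + ½×0.275×63.4594² = 1223.4761.

1223.476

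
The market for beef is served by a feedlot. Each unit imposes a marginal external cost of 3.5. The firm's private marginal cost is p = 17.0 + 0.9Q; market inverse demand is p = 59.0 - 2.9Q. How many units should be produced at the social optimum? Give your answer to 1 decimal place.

Q* = 10.1

Social marginal cost = private MC + MEC = 20.5 + 0.9Q.
Set SMC = demand: 20.5 + 0.9Q = 59.0 - 2.9Q → Q* = 10.1316.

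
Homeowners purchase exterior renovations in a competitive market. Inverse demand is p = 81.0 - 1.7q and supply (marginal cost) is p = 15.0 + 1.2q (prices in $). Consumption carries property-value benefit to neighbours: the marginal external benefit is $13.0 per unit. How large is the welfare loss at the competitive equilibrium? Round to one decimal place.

DWL = $29.1

Market equilibrium (private): 15.0 + 1.2q = 81.0 - 1.7q → q_m = 22.7586.
Social marginal benefit = demand + MEB = 94.0 - 1.7q.
Set SMB = MC: 94.0 - 1.7q = 15.0 + 1.2q → q* = 27.2414.
The loss is the area between SMB and MC from q* to q_m; with linear curves that's a triangle of height MEB(q_m).
DWL = ½ × 4.4828 × 13.0000 = 29.1382.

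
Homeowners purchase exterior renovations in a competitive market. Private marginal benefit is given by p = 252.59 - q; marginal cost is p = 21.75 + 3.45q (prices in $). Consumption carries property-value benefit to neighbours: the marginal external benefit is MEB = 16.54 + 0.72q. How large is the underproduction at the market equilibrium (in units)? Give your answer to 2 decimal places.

Market equilibrium (private): 21.75 + 3.45q = 252.59 - q → q_m = 51.8742.
Social marginal benefit = demand + MEB = 269.13 - 0.28q.
Set SMB = MC: 269.13 - 0.28q = 21.75 + 3.45q → q* = 66.3217.
Gap = |51.8742 − 66.3217| = 14.4475.

14.45 units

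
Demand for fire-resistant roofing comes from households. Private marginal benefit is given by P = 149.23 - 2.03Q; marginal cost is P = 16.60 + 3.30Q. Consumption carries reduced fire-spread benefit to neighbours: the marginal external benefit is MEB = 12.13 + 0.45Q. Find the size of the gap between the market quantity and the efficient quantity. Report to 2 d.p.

Market equilibrium (private): 16.60 + 3.30Q = 149.23 - 2.03Q → Q_m = 24.8837.
Social marginal benefit = demand + MEB = 161.36 - 1.58Q.
Set SMB = MC: 161.36 - 1.58Q = 16.60 + 3.30Q → Q* = 29.6639.
Gap = |24.8837 − 29.6639| = 4.7802.

4.78 units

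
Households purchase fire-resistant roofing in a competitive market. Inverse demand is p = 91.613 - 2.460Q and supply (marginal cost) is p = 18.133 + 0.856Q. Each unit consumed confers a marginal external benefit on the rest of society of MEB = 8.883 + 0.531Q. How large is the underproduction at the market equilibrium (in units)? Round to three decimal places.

7.415 units

Market equilibrium (private): 18.133 + 0.856Q = 91.613 - 2.460Q → Q_m = 22.1592.
Social marginal benefit = demand + MEB = 100.496 - 1.929Q.
Set SMB = MC: 100.496 - 1.929Q = 18.133 + 0.856Q → Q* = 29.5738.
Gap = |22.1592 − 29.5738| = 7.4146.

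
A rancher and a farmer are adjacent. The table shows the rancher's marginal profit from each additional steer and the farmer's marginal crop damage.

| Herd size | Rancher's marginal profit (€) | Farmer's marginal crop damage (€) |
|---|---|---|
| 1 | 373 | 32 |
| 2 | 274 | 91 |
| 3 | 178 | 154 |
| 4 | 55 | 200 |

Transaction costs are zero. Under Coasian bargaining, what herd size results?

Bargaining reaches the level where marginal profit last exceeds marginal crop damage.
That holds through level 3 (178 ≥ 154) but not at 4 (55 < 200).

3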